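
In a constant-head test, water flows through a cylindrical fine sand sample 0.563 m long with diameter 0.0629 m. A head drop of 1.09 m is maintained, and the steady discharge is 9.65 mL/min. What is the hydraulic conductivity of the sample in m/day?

2.31

Cross-sectional area A = π·(d/2)² = π × (0.0629/2)² = 0.003107 m².
Convert discharge: 9.65 mL/min = 1.608e-07 m³/s.
Darcy's law rearranged: K = Q·L / (A·Δh) = 1.608e-07 × 0.563 / (0.003107 × 1.09) = 2.673e-05 m/s = 2.310 m/day.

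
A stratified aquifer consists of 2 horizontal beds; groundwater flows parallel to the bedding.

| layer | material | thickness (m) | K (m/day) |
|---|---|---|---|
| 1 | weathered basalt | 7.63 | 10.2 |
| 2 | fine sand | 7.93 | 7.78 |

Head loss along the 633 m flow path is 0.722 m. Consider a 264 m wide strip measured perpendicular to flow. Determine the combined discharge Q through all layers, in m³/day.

42.0

Flow is parallel to layering, so each bed carries its own Darcy discharge and the transmissivities add.
Σ(K_i·b_i) = 10.2×7.63 + 7.78×7.93 = 139.5 m²/day.
Hydraulic gradient i = Δh / L = 0.722 / 633 = 0.001141.
Q = Σ(K_i·b_i) · W · i = 139.5 × 264 × 0.001141 = 42.01 m³/day.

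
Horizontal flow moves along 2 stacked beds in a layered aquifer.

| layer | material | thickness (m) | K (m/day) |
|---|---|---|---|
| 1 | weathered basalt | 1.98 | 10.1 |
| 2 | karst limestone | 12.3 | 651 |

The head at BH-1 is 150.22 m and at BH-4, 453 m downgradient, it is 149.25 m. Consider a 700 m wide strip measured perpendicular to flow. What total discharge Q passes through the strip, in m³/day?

Flow is parallel to layering, so each bed carries its own Darcy discharge and the transmissivities add.
Σ(K_i·b_i) = 10.1×1.98 + 651×12.3 = 8027 m²/day.
Hydraulic gradient i = (150.22 − 149.25) / 453 = 0.97 / 453 = 0.002141.
Q = Σ(K_i·b_i) · W · i = 8027 × 700 × 0.002141 = 12032 m³/day.

12000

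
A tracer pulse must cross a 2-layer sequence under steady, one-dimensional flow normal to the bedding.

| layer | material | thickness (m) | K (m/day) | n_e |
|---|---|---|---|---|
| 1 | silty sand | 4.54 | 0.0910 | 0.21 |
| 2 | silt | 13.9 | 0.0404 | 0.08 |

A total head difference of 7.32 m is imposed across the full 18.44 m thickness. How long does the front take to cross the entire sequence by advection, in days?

With flow normal to the layers, continuity requires the same specific discharge q through every layer.
Σ(b_i/K_i) = 4.54/0.0910 + 13.9/0.0404 = 393.9 d.
q = Δh / Σ(b_i/K_i) = 7.32 / 393.9 = 0.01858 m/day.
In each layer the seepage velocity is v_i = q/n_i, so the layer transit time is t_i = b_i·n_i / q:
  layer 1 (silty sand): t_1 = 4.54 × 0.21 / 0.01858 = 51.31 d
  layer 2 (silt): t_2 = 13.9 × 0.08 / 0.01858 = 59.85 d
Total t = Σ t_i = 111.2 days.

111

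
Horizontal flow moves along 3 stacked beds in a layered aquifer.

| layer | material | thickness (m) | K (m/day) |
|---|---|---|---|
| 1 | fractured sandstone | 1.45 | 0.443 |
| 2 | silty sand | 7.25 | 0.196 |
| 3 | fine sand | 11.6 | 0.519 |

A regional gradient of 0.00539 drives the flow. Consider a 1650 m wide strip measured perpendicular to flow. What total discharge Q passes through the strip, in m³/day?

Flow is parallel to layering, so each bed carries its own Darcy discharge and the transmissivities add.
Σ(K_i·b_i) = 0.443×1.45 + 0.196×7.25 + 0.519×11.6 = 8.084 m²/day.
Hydraulic gradient i = 0.00539.
Q = Σ(K_i·b_i) · W · i = 8.084 × 1650 × 0.005390 = 71.89 m³/day.

71.9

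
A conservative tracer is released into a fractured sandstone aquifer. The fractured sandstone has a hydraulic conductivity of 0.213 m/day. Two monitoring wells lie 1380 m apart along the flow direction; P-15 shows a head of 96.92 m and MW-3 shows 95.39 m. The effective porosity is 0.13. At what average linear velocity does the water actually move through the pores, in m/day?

0.00182

Hydraulic gradient i = (96.92 − 95.39) / 1380 = 1.53 / 1380 = 0.001109.
Darcy flux q = K · i = 0.2130 × 0.001109 = 0.0002362 m/day.
Seepage velocity v = q / n_e = 0.0002362 / 0.13 = 0.001817 m/day.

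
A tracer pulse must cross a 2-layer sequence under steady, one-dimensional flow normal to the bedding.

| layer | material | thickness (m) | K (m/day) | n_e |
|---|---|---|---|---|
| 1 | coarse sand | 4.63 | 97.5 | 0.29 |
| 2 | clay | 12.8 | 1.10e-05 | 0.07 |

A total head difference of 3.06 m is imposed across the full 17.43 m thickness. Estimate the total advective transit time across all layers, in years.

2330

With flow normal to the layers, continuity requires the same specific discharge q through every layer.
Σ(b_i/K_i) = 4.63/97.5 + 12.8/1.10e-05 = 1.164e+06 d.
q = Δh / Σ(b_i/K_i) = 3.06 / 1.164e+06 = 2.630e-06 m/day.
In each layer the seepage velocity is v_i = q/n_i, so the layer transit time is t_i = b_i·n_i / q:
  layer 1 (coarse sand): t_1 = 4.63 × 0.29 / 2.630e-06 = 5.106e+05 d
  layer 2 (clay): t_2 = 12.8 × 0.07 / 2.630e-06 = 3.407e+05 d
Total t = Σ t_i = 8.513e+05 days = 2331 years.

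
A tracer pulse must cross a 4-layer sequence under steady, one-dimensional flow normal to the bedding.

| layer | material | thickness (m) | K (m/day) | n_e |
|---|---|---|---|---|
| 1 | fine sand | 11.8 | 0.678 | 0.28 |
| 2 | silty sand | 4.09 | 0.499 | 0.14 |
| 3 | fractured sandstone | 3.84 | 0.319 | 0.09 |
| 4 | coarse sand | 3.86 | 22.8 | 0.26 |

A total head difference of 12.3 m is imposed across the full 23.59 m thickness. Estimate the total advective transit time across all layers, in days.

16.1

With flow normal to the layers, continuity requires the same specific discharge q through every layer.
Σ(b_i/K_i) = 11.8/0.678 + 4.09/0.499 + 3.84/0.319 + 3.86/22.8 = 37.81 d.
q = Δh / Σ(b_i/K_i) = 12.3 / 37.81 = 0.3253 m/day.
In each layer the seepage velocity is v_i = q/n_i, so the layer transit time is t_i = b_i·n_i / q:
  layer 1 (fine sand): t_1 = 11.8 × 0.28 / 0.3253 = 10.16 d
  layer 2 (silty sand): t_2 = 4.09 × 0.14 / 0.3253 = 1.760 d
  layer 3 (fractured sandstone): t_3 = 3.84 × 0.09 / 0.3253 = 1.062 d
  layer 4 (coarse sand): t_4 = 3.86 × 0.26 / 0.3253 = 3.085 d
Total t = Σ t_i = 16.06 days.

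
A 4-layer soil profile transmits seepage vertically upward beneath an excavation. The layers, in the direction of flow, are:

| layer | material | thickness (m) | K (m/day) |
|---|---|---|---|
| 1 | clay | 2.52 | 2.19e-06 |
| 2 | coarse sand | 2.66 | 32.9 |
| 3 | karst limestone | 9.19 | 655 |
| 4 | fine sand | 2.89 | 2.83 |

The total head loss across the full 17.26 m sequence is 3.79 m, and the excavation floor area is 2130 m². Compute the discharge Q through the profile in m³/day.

0.00702

Flow is perpendicular to layering, so the layers act in series and the equivalent K is the thickness-weighted harmonic mean.
Total thickness L = 2.52 + 2.66 + 9.19 + 2.89 = 17.26 m.
Σ(b_i/K_i) = 2.52/2.19e-06 + 2.66/32.9 + 9.19/655 + 2.89/2.83 = 1.151e+06 d.
K_eq = L / Σ(b_i/K_i) = 17.26 / 1.151e+06 = 1.500e-05 m/day.
Q = K_eq · A · (Δh/L) = 1.500e-05 × 2130 × (3.79/17.26) = 0.007016 m³/day.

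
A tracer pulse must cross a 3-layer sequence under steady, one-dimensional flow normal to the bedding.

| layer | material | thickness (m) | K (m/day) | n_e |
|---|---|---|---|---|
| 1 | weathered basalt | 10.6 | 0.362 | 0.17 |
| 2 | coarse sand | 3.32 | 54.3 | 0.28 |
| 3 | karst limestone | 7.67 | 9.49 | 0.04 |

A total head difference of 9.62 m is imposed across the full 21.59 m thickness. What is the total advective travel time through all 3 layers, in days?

With flow normal to the layers, continuity requires the same specific discharge q through every layer.
Σ(b_i/K_i) = 10.6/0.362 + 3.32/54.3 + 7.67/9.49 = 30.15 d.
q = Δh / Σ(b_i/K_i) = 9.62 / 30.15 = 0.3191 m/day.
In each layer the seepage velocity is v_i = q/n_i, so the layer transit time is t_i = b_i·n_i / q:
  layer 1 (weathered basalt): t_1 = 10.6 × 0.17 / 0.3191 = 5.648 d
  layer 2 (coarse sand): t_2 = 3.32 × 0.28 / 0.3191 = 2.914 d
  layer 3 (karst limestone): t_3 = 7.67 × 0.04 / 0.3191 = 0.9616 d
Total t = Σ t_i = 9.523 days.

9.52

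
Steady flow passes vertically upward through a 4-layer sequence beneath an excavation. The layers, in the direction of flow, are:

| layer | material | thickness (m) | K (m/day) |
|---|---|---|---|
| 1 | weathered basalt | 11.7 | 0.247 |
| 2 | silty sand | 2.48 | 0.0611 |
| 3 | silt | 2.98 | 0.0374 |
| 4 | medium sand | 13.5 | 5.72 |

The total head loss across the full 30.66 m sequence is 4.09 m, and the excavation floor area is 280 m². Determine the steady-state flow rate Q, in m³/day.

Flow is perpendicular to layering, so the layers act in series and the equivalent K is the thickness-weighted harmonic mean.
Total thickness L = 11.7 + 2.48 + 2.98 + 13.5 = 30.66 m.
Σ(b_i/K_i) = 11.7/0.247 + 2.48/0.0611 + 2.98/0.0374 + 13.5/5.72 = 170.0 d.
K_eq = L / Σ(b_i/K_i) = 30.66 / 170.0 = 0.1804 m/day.
Q = K_eq · A · (Δh/L) = 0.1804 × 280 × (4.09/30.66) = 6.737 m³/day.

6.74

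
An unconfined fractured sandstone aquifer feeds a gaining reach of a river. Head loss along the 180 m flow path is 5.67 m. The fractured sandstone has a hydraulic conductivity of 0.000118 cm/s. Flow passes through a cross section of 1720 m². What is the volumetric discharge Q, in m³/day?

Convert K: 0.000118 cm/s × 864 = 0.1020 m/day.
Hydraulic gradient i = Δh / L = 5.67 / 180 = 0.03150.
Darcy's law: Q = K · A · i = 0.1020 × 1720 × 0.03150 = 5.524 m³/day.

5.52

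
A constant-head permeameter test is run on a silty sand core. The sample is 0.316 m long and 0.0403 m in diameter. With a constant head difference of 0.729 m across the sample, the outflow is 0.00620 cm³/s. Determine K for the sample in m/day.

Cross-sectional area A = π·(d/2)² = π × (0.0403/2)² = 0.001276 m².
Convert discharge: 0.00620 cm³/s = 6.200e-09 m³/s.
Darcy's law rearranged: K = Q·L / (A·Δh) = 6.200e-09 × 0.316 / (0.001276 × 0.729) = 2.107e-06 m/s = 0.1820 m/day.

0.182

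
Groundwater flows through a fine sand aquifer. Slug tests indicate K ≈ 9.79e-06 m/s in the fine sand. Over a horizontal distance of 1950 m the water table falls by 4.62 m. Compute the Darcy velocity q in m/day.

0.00200

Convert K: 9.79e-06 m/s × 86400 = 0.8459 m/day.
Hydraulic gradient i = Δh / L = 4.62 / 1950 = 0.002369.
Specific discharge q = K · i = 0.8459 × 0.002369 = 0.002004 m/day.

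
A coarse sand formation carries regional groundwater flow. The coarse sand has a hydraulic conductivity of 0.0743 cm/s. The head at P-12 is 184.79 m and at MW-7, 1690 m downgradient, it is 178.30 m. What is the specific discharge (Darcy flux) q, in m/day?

Convert K: 0.0743 cm/s × 864 = 64.20 m/day.
Hydraulic gradient i = (184.79 − 178.30) / 1690 = 6.49 / 1690 = 0.003840.
Specific discharge q = K · i = 64.20 × 0.003840 = 0.2465 m/day.

0.247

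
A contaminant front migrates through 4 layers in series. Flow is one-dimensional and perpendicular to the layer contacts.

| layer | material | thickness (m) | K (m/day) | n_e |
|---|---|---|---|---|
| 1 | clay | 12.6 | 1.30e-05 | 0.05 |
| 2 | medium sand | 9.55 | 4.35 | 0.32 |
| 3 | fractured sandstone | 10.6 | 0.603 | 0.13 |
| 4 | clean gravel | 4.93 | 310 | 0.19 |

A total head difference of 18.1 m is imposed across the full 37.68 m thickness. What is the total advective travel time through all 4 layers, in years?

With flow normal to the layers, continuity requires the same specific discharge q through every layer.
Σ(b_i/K_i) = 12.6/1.30e-05 + 9.55/4.35 + 10.6/0.603 + 4.93/310 = 9.693e+05 d.
q = Δh / Σ(b_i/K_i) = 18.1 / 9.693e+05 = 1.867e-05 m/day.
In each layer the seepage velocity is v_i = q/n_i, so the layer transit time is t_i = b_i·n_i / q:
  layer 1 (clay): t_1 = 12.6 × 0.05 / 1.867e-05 = 33736 d
  layer 2 (medium sand): t_2 = 9.55 × 0.32 / 1.867e-05 = 1.636e+05 d
  layer 3 (fractured sandstone): t_3 = 10.6 × 0.13 / 1.867e-05 = 73792 d
  layer 4 (clean gravel): t_4 = 4.93 × 0.19 / 1.867e-05 = 50160 d
Total t = Σ t_i = 3.213e+05 days = 879.8 years.

880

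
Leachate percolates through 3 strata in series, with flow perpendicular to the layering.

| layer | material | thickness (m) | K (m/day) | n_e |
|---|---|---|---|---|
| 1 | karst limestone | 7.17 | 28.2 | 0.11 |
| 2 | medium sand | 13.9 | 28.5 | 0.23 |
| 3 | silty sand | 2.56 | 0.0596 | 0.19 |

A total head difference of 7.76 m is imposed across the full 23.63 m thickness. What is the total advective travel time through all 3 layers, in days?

With flow normal to the layers, continuity requires the same specific discharge q through every layer.
Σ(b_i/K_i) = 7.17/28.2 + 13.9/28.5 + 2.56/0.0596 = 43.69 d.
q = Δh / Σ(b_i/K_i) = 7.76 / 43.69 = 0.1776 m/day.
In each layer the seepage velocity is v_i = q/n_i, so the layer transit time is t_i = b_i·n_i / q:
  layer 1 (karst limestone): t_1 = 7.17 × 0.11 / 0.1776 = 4.441 d
  layer 2 (medium sand): t_2 = 13.9 × 0.23 / 0.1776 = 18.00 d
  layer 3 (silty sand): t_3 = 2.56 × 0.19 / 0.1776 = 2.739 d
Total t = Σ t_i = 25.18 days.

25.2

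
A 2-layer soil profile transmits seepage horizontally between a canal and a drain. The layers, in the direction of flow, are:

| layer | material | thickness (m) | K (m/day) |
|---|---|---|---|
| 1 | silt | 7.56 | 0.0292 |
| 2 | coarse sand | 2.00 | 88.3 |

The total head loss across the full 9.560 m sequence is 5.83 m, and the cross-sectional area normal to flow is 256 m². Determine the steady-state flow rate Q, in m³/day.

Flow is perpendicular to layering, so the layers act in series and the equivalent K is the thickness-weighted harmonic mean.
Total thickness L = 7.56 + 2.00 = 9.560 m.
Σ(b_i/K_i) = 7.56/0.0292 + 2.00/88.3 = 258.9 d.
K_eq = L / Σ(b_i/K_i) = 9.560 / 258.9 = 0.03692 m/day.
Q = K_eq · A · (Δh/L) = 0.03692 × 256 × (5.83/9.560) = 5.764 m³/day.

5.76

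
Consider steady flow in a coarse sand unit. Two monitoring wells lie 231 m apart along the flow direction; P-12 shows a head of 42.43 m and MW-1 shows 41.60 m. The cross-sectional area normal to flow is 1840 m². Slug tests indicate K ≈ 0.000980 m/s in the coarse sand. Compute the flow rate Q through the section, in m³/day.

Convert K: 0.000980 m/s × 86400 = 84.67 m/day.
Hydraulic gradient i = (42.43 − 41.60) / 231 = 0.83 / 231 = 0.003593.
Darcy's law: Q = K · A · i = 84.67 × 1840 × 0.003593 = 559.8 m³/day.

560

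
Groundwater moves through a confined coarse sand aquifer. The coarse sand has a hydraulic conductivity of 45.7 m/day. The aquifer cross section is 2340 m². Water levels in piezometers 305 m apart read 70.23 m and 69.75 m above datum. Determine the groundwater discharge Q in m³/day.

168

Hydraulic gradient i = (70.23 − 69.75) / 305 = 0.48 / 305 = 0.001574.
Darcy's law: Q = K · A · i = 45.70 × 2340 × 0.001574 = 168.3 m³/day.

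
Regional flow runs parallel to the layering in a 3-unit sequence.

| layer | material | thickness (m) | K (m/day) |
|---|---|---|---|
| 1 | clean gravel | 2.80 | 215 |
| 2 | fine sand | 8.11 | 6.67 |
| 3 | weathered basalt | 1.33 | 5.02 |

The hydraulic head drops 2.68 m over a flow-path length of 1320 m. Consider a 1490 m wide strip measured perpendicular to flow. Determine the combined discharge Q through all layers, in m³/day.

Flow is parallel to layering, so each bed carries its own Darcy discharge and the transmissivities add.
Σ(K_i·b_i) = 215×2.80 + 6.67×8.11 + 5.02×1.33 = 662.8 m²/day.
Hydraulic gradient i = Δh / L = 2.68 / 1320 = 0.002030.
Q = Σ(K_i·b_i) · W · i = 662.8 × 1490 × 0.002030 = 2005 m³/day.

2000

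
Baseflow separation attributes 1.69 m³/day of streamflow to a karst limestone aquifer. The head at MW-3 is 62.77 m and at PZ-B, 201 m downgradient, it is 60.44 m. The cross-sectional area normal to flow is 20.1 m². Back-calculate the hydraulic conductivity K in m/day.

Hydraulic gradient i = (62.77 − 60.44) / 201 = 2.33 / 201 = 0.01159.
From Q = K·A·i, K = Q / (A·i) = 1.69 / (20.10 × 0.01159) = 7.253 m/day.

7.25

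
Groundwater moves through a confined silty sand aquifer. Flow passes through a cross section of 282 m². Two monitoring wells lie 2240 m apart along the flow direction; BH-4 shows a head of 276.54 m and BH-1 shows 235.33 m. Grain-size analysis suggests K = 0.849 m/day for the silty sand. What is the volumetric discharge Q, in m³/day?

Hydraulic gradient i = (276.54 − 235.33) / 2240 = 41.21 / 2240 = 0.01840.
Darcy's law: Q = K · A · i = 0.8490 × 282.0 × 0.01840 = 4.405 m³/day.

4.40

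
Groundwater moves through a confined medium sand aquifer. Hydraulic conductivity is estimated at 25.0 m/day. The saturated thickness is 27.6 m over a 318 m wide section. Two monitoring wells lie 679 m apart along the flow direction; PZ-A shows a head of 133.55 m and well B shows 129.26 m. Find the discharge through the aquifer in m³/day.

1390

Cross-sectional area A = 318 × 27.6 = 8777 m².
Hydraulic gradient i = (133.55 − 129.26) / 679 = 4.29 / 679 = 0.006318.
Darcy's law: Q = K · A · i = 25.00 × 8777 × 0.006318 = 1386 m³/day.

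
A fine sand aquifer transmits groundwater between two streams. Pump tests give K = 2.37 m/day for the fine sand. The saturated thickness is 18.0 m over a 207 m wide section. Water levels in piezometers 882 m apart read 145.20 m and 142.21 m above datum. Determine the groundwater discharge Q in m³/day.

29.9

Cross-sectional area A = 207 × 18.0 = 3726 m².
Hydraulic gradient i = (145.20 − 142.21) / 882 = 2.99 / 882 = 0.003390.
Darcy's law: Q = K · A · i = 2.370 × 3726 × 0.003390 = 29.94 m³/day.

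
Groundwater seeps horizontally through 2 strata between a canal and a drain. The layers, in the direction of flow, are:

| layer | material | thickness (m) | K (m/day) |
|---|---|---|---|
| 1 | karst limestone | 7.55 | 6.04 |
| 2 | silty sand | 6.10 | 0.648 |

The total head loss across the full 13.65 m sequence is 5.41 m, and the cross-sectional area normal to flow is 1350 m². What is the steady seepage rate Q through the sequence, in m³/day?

685

Flow is perpendicular to layering, so the layers act in series and the equivalent K is the thickness-weighted harmonic mean.
Total thickness L = 7.55 + 6.10 = 13.65 m.
Σ(b_i/K_i) = 7.55/6.04 + 6.10/0.648 = 10.66 d.
K_eq = L / Σ(b_i/K_i) = 13.65 / 10.66 = 1.280 m/day.
Q = K_eq · A · (Δh/L) = 1.280 × 1350 × (5.41/13.65) = 684.9 m³/day.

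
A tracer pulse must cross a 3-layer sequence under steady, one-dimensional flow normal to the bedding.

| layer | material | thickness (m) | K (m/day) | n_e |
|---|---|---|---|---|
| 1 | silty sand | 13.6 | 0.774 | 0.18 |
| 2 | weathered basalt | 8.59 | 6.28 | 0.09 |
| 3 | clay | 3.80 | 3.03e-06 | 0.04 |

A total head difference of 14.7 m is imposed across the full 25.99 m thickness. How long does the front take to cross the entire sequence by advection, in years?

788

With flow normal to the layers, continuity requires the same specific discharge q through every layer.
Σ(b_i/K_i) = 13.6/0.774 + 8.59/6.28 + 3.80/3.03e-06 = 1.254e+06 d.
q = Δh / Σ(b_i/K_i) = 14.7 / 1.254e+06 = 1.172e-05 m/day.
In each layer the seepage velocity is v_i = q/n_i, so the layer transit time is t_i = b_i·n_i / q:
  layer 1 (silty sand): t_1 = 13.6 × 0.18 / 1.172e-05 = 2.089e+05 d
  layer 2 (weathered basalt): t_2 = 8.59 × 0.09 / 1.172e-05 = 65958 d
  layer 3 (clay): t_3 = 3.80 × 0.04 / 1.172e-05 = 12968 d
Total t = Σ t_i = 2.878e+05 days = 787.9 years.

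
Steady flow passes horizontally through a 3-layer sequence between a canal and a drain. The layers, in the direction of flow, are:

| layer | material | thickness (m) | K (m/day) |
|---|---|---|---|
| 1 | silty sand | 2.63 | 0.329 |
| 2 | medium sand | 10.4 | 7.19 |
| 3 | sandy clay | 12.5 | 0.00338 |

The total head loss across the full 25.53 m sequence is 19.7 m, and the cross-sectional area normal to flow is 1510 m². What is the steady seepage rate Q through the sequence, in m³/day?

8.02

Flow is perpendicular to layering, so the layers act in series and the equivalent K is the thickness-weighted harmonic mean.
Total thickness L = 2.63 + 10.4 + 12.5 = 25.53 m.
Σ(b_i/K_i) = 2.63/0.329 + 10.4/7.19 + 12.5/0.00338 = 3708 d.
K_eq = L / Σ(b_i/K_i) = 25.53 / 3708 = 0.006886 m/day.
Q = K_eq · A · (Δh/L) = 0.006886 × 1510 × (19.7/25.53) = 8.023 m³/day.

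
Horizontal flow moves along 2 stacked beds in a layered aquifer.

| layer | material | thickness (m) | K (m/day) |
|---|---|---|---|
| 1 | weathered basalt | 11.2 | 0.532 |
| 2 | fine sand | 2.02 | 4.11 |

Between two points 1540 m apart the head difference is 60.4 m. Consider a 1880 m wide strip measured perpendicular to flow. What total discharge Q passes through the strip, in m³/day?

1050

Flow is parallel to layering, so each bed carries its own Darcy discharge and the transmissivities add.
Σ(K_i·b_i) = 0.532×11.2 + 4.11×2.02 = 14.26 m²/day.
Hydraulic gradient i = Δh / L = 60.4 / 1540 = 0.03922.
Q = Σ(K_i·b_i) · W · i = 14.26 × 1880 × 0.03922 = 1052 m³/day.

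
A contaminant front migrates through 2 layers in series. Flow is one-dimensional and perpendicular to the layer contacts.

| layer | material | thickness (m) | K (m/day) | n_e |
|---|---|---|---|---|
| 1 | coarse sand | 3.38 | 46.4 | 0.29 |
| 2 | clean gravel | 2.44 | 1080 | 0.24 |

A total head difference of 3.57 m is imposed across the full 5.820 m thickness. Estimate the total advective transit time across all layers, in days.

0.0329

With flow normal to the layers, continuity requires the same specific discharge q through every layer.
Σ(b_i/K_i) = 3.38/46.4 + 2.44/1080 = 0.07510 d.
q = Δh / Σ(b_i/K_i) = 3.57 / 0.07510 = 47.53 m/day.
In each layer the seepage velocity is v_i = q/n_i, so the layer transit time is t_i = b_i·n_i / q:
  layer 1 (coarse sand): t_1 = 3.38 × 0.29 / 47.53 = 0.02062 d
  layer 2 (clean gravel): t_2 = 2.44 × 0.24 / 47.53 = 0.01232 d
Total t = Σ t_i = 0.03294 days.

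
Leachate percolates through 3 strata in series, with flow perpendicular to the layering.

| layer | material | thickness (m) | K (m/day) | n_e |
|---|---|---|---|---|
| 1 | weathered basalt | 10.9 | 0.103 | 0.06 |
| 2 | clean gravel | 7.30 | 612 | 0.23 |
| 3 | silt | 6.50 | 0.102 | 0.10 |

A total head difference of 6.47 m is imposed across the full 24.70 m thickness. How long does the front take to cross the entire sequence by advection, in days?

With flow normal to the layers, continuity requires the same specific discharge q through every layer.
Σ(b_i/K_i) = 10.9/0.103 + 7.30/612 + 6.50/0.102 = 169.6 d.
q = Δh / Σ(b_i/K_i) = 6.47 / 169.6 = 0.03816 m/day.
In each layer the seepage velocity is v_i = q/n_i, so the layer transit time is t_i = b_i·n_i / q:
  layer 1 (weathered basalt): t_1 = 10.9 × 0.06 / 0.03816 = 17.14 d
  layer 2 (clean gravel): t_2 = 7.30 × 0.23 / 0.03816 = 44.00 d
  layer 3 (silt): t_3 = 6.50 × 0.10 / 0.03816 = 17.03 d
Total t = Σ t_i = 78.18 days.

78.2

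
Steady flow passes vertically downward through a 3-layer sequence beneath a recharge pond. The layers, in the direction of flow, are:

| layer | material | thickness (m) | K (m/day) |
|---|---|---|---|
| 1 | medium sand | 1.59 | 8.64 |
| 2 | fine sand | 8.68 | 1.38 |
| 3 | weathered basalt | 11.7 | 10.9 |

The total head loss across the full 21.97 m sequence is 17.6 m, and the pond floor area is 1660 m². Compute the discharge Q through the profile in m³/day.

3870

Flow is perpendicular to layering, so the layers act in series and the equivalent K is the thickness-weighted harmonic mean.
Total thickness L = 1.59 + 8.68 + 11.7 = 21.97 m.
Σ(b_i/K_i) = 1.59/8.64 + 8.68/1.38 + 11.7/10.9 = 7.547 d.
K_eq = L / Σ(b_i/K_i) = 21.97 / 7.547 = 2.911 m/day.
Q = K_eq · A · (Δh/L) = 2.911 × 1660 × (17.6/21.97) = 3871 m³/day.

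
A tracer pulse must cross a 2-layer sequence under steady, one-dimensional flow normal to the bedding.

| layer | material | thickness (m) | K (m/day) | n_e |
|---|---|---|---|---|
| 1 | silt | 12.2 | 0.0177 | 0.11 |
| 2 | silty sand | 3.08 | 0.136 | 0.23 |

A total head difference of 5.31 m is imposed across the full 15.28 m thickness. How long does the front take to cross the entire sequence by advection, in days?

With flow normal to the layers, continuity requires the same specific discharge q through every layer.
Σ(b_i/K_i) = 12.2/0.0177 + 3.08/0.136 = 711.9 d.
q = Δh / Σ(b_i/K_i) = 5.31 / 711.9 = 0.007459 m/day.
In each layer the seepage velocity is v_i = q/n_i, so the layer transit time is t_i = b_i·n_i / q:
  layer 1 (silt): t_1 = 12.2 × 0.11 / 0.007459 = 179.9 d
  layer 2 (silty sand): t_2 = 3.08 × 0.23 / 0.007459 = 94.98 d
Total t = Σ t_i = 274.9 days.

275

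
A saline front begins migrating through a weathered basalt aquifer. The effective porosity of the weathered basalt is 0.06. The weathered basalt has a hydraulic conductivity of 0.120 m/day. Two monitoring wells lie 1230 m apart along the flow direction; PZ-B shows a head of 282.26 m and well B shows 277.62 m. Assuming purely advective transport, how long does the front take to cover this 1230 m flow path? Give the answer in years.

Hydraulic gradient i = (282.26 − 277.62) / 1230 = 4.64 / 1230 = 0.003772.
Darcy flux q = K · i = 0.1200 × 0.003772 = 0.0004527 m/day.
Seepage velocity v = q / n_e = 0.0004527 / 0.06 = 0.007545 m/day.
Travel time t = L / v = 1230 / 0.007545 = 1.630e+05 days = 446.3 years.

446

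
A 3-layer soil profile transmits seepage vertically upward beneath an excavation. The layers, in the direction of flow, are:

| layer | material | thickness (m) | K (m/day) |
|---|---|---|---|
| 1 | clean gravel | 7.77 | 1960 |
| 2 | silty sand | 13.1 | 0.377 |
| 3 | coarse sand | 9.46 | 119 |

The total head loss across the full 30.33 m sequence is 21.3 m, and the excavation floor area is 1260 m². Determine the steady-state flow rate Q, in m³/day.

771

Flow is perpendicular to layering, so the layers act in series and the equivalent K is the thickness-weighted harmonic mean.
Total thickness L = 7.77 + 13.1 + 9.46 = 30.33 m.
Σ(b_i/K_i) = 7.77/1960 + 13.1/0.377 + 9.46/119 = 34.83 d.
K_eq = L / Σ(b_i/K_i) = 30.33 / 34.83 = 0.8708 m/day.
Q = K_eq · A · (Δh/L) = 0.8708 × 1260 × (21.3/30.33) = 770.5 m³/day.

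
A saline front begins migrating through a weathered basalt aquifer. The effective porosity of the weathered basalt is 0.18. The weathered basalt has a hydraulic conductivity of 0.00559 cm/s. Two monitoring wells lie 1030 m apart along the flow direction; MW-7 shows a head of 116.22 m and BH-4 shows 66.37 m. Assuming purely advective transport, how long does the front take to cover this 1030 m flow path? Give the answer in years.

2.17

Convert K: 0.00559 cm/s × 864 = 4.830 m/day.
Hydraulic gradient i = (116.22 − 66.37) / 1030 = 49.85 / 1030 = 0.04840.
Darcy flux q = K · i = 4.830 × 0.04840 = 0.2338 m/day.
Seepage velocity v = q / n_e = 0.2338 / 0.18 = 1.299 m/day.
Travel time t = L / v = 1030 / 1.299 = 793.2 days = 2.172 years.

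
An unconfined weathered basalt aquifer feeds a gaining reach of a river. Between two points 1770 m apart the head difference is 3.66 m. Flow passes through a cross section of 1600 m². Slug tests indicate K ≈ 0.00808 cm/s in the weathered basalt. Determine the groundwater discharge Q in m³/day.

23.1

Convert K: 0.00808 cm/s × 864 = 6.981 m/day.
Hydraulic gradient i = Δh / L = 3.66 / 1770 = 0.002068.
Darcy's law: Q = K · A · i = 6.981 × 1600 × 0.002068 = 23.10 m³/day.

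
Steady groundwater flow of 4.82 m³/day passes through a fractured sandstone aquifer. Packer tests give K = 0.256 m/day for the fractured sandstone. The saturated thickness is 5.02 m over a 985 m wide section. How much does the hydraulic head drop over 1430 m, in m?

5.45

Cross-sectional area A = 985 × 5.02 = 4945 m².
From Q = K·A·i, i = Q / (K·A) = 4.82 / (0.2560 × 4945) = 0.003808.
Head loss Δh = i · L = 0.003808 × 1430 = 5.445 m.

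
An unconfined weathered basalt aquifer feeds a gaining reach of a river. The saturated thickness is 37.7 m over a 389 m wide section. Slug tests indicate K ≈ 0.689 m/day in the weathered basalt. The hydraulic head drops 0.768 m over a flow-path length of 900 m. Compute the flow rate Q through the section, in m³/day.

8.62

Cross-sectional area A = 389 × 37.7 = 14665 m².
Hydraulic gradient i = Δh / L = 0.768 / 900 = 0.0008533.
Darcy's law: Q = K · A · i = 0.6890 × 14665 × 0.0008533 = 8.622 m³/day.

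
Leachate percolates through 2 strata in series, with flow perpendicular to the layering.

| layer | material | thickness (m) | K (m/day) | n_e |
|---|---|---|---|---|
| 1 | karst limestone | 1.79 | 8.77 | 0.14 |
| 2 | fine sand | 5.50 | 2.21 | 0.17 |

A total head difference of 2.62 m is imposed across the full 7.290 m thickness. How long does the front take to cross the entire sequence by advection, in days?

With flow normal to the layers, continuity requires the same specific discharge q through every layer.
Σ(b_i/K_i) = 1.79/8.77 + 5.50/2.21 = 2.693 d.
q = Δh / Σ(b_i/K_i) = 2.62 / 2.693 = 0.9730 m/day.
In each layer the seepage velocity is v_i = q/n_i, so the layer transit time is t_i = b_i·n_i / q:
  layer 1 (karst limestone): t_1 = 1.79 × 0.14 / 0.9730 = 0.2576 d
  layer 2 (fine sand): t_2 = 5.50 × 0.17 / 0.9730 = 0.9610 d
Total t = Σ t_i = 1.219 days.

1.22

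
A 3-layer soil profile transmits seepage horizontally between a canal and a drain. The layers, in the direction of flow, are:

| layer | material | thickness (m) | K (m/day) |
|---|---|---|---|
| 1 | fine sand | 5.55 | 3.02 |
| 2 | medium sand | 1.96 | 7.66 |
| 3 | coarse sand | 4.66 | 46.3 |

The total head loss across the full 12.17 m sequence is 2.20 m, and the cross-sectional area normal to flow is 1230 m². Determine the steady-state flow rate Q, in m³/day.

1230

Flow is perpendicular to layering, so the layers act in series and the equivalent K is the thickness-weighted harmonic mean.
Total thickness L = 5.55 + 1.96 + 4.66 = 12.17 m.
Σ(b_i/K_i) = 5.55/3.02 + 1.96/7.66 + 4.66/46.3 = 2.194 d.
K_eq = L / Σ(b_i/K_i) = 12.17 / 2.194 = 5.546 m/day.
Q = K_eq · A · (Δh/L) = 5.546 × 1230 × (2.20/12.17) = 1233 m³/day.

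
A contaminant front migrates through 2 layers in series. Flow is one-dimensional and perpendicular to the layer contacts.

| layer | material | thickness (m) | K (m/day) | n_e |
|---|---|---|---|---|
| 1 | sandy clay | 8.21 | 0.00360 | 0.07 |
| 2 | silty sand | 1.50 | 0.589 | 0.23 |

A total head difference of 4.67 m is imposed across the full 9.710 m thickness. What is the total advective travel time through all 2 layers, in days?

450

With flow normal to the layers, continuity requires the same specific discharge q through every layer.
Σ(b_i/K_i) = 8.21/0.00360 + 1.50/0.589 = 2283 d.
q = Δh / Σ(b_i/K_i) = 4.67 / 2283 = 0.002045 m/day.
In each layer the seepage velocity is v_i = q/n_i, so the layer transit time is t_i = b_i·n_i / q:
  layer 1 (sandy clay): t_1 = 8.21 × 0.07 / 0.002045 = 281.0 d
  layer 2 (silty sand): t_2 = 1.50 × 0.23 / 0.002045 = 168.7 d
Total t = Σ t_i = 449.6 days.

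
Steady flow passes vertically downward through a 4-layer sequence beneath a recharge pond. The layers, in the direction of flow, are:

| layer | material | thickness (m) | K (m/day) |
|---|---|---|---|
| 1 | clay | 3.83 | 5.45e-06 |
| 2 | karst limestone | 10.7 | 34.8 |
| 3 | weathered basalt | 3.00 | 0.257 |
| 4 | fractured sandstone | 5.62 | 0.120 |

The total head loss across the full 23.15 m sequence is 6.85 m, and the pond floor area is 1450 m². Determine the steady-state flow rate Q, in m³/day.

0.0141

Flow is perpendicular to layering, so the layers act in series and the equivalent K is the thickness-weighted harmonic mean.
Total thickness L = 3.83 + 10.7 + 3.00 + 5.62 = 23.15 m.
Σ(b_i/K_i) = 3.83/5.45e-06 + 10.7/34.8 + 3.00/0.257 + 5.62/0.120 = 7.028e+05 d.
K_eq = L / Σ(b_i/K_i) = 23.15 / 7.028e+05 = 3.294e-05 m/day.
Q = K_eq · A · (Δh/L) = 3.294e-05 × 1450 × (6.85/23.15) = 0.01413 m³/day.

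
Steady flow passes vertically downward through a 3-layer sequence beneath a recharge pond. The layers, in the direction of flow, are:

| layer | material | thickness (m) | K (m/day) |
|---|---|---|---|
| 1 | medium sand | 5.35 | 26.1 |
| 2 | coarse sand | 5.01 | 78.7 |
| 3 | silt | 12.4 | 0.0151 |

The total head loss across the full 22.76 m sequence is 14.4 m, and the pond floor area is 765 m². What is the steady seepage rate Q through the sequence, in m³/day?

Flow is perpendicular to layering, so the layers act in series and the equivalent K is the thickness-weighted harmonic mean.
Total thickness L = 5.35 + 5.01 + 12.4 = 22.76 m.
Σ(b_i/K_i) = 5.35/26.1 + 5.01/78.7 + 12.4/0.0151 = 821.5 d.
K_eq = L / Σ(b_i/K_i) = 22.76 / 821.5 = 0.02771 m/day.
Q = K_eq · A · (Δh/L) = 0.02771 × 765 × (14.4/22.76) = 13.41 m³/day.

13.4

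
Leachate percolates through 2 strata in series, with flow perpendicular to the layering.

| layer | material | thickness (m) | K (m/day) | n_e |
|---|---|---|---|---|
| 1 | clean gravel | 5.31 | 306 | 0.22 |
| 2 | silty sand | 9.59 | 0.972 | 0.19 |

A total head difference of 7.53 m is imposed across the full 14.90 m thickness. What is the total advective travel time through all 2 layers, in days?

3.92

With flow normal to the layers, continuity requires the same specific discharge q through every layer.
Σ(b_i/K_i) = 5.31/306 + 9.59/0.972 = 9.884 d.
q = Δh / Σ(b_i/K_i) = 7.53 / 9.884 = 0.7619 m/day.
In each layer the seepage velocity is v_i = q/n_i, so the layer transit time is t_i = b_i·n_i / q:
  layer 1 (clean gravel): t_1 = 5.31 × 0.22 / 0.7619 = 1.533 d
  layer 2 (silty sand): t_2 = 9.59 × 0.19 / 0.7619 = 2.392 d
Total t = Σ t_i = 3.925 days.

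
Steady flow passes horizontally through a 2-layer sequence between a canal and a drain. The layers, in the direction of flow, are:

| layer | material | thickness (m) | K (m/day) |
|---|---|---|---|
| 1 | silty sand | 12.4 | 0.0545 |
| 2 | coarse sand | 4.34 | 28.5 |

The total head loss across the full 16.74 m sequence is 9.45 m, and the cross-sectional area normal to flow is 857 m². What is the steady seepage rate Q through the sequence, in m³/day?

35.6

Flow is perpendicular to layering, so the layers act in series and the equivalent K is the thickness-weighted harmonic mean.
Total thickness L = 12.4 + 4.34 = 16.74 m.
Σ(b_i/K_i) = 12.4/0.0545 + 4.34/28.5 = 227.7 d.
K_eq = L / Σ(b_i/K_i) = 16.74 / 227.7 = 0.07353 m/day.
Q = K_eq · A · (Δh/L) = 0.07353 × 857 × (9.45/16.74) = 35.57 m³/day.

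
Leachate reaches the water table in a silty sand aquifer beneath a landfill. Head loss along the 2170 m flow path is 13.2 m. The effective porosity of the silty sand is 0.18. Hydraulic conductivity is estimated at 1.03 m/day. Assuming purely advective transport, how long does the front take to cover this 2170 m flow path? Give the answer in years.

Hydraulic gradient i = Δh / L = 13.2 / 2170 = 0.006083.
Darcy flux q = K · i = 1.030 × 0.006083 = 0.006265 m/day.
Seepage velocity v = q / n_e = 0.006265 / 0.18 = 0.03481 m/day.
Travel time t = L / v = 2170 / 0.03481 = 62342 days = 170.7 years.

171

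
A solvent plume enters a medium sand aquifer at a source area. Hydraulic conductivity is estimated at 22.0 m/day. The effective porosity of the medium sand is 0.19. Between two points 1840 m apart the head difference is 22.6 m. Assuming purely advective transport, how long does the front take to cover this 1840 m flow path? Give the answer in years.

Hydraulic gradient i = Δh / L = 22.6 / 1840 = 0.01228.
Darcy flux q = K · i = 22.00 × 0.01228 = 0.2702 m/day.
Seepage velocity v = q / n_e = 0.2702 / 0.19 = 1.422 m/day.
Travel time t = L / v = 1840 / 1.422 = 1294 days = 3.542 years.

3.54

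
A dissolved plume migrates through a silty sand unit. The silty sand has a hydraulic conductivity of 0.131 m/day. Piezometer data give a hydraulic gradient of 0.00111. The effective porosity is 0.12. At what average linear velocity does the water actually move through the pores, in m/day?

0.00121

Hydraulic gradient i = 0.00111.
Darcy flux q = K · i = 0.1310 × 0.001110 = 0.0001454 m/day.
Seepage velocity v = q / n_e = 0.0001454 / 0.12 = 0.001212 m/day.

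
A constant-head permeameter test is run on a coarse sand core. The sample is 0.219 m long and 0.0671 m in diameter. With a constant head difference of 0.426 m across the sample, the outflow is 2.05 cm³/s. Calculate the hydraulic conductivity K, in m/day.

25.7

Cross-sectional area A = π·(d/2)² = π × (0.0671/2)² = 0.003536 m².
Convert discharge: 2.05 cm³/s = 2.050e-06 m³/s.
Darcy's law rearranged: K = Q·L / (A·Δh) = 2.050e-06 × 0.219 / (0.003536 × 0.426) = 0.0002980 m/s = 25.75 m/day.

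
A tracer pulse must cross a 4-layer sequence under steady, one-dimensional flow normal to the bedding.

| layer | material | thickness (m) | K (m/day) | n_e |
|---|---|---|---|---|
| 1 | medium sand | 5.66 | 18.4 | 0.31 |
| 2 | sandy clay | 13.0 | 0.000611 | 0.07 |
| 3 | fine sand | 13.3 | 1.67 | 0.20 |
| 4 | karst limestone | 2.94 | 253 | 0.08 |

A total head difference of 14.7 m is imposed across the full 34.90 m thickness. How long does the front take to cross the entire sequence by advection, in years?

With flow normal to the layers, continuity requires the same specific discharge q through every layer.
Σ(b_i/K_i) = 5.66/18.4 + 13.0/0.000611 + 13.3/1.67 + 2.94/253 = 21285 d.
q = Δh / Σ(b_i/K_i) = 14.7 / 21285 = 0.0006906 m/day.
In each layer the seepage velocity is v_i = q/n_i, so the layer transit time is t_i = b_i·n_i / q:
  layer 1 (medium sand): t_1 = 5.66 × 0.31 / 0.0006906 = 2541 d
  layer 2 (sandy clay): t_2 = 13.0 × 0.07 / 0.0006906 = 1318 d
  layer 3 (fine sand): t_3 = 13.3 × 0.20 / 0.0006906 = 3852 d
  layer 4 (karst limestone): t_4 = 2.94 × 0.08 / 0.0006906 = 340.6 d
Total t = Σ t_i = 8050 days = 22.04 years.

22.0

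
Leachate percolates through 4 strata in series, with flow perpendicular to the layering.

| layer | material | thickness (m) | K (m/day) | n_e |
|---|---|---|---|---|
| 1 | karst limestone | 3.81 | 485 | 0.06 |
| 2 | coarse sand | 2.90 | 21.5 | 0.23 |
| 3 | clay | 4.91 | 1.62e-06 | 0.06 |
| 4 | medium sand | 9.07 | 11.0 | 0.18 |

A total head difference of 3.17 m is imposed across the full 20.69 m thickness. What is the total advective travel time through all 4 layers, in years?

With flow normal to the layers, continuity requires the same specific discharge q through every layer.
Σ(b_i/K_i) = 3.81/485 + 2.90/21.5 + 4.91/1.62e-06 + 9.07/11.0 = 3.031e+06 d.
q = Δh / Σ(b_i/K_i) = 3.17 / 3.031e+06 = 1.046e-06 m/day.
In each layer the seepage velocity is v_i = q/n_i, so the layer transit time is t_i = b_i·n_i / q:
  layer 1 (karst limestone): t_1 = 3.81 × 0.06 / 1.046e-06 = 2.186e+05 d
  layer 2 (coarse sand): t_2 = 2.90 × 0.23 / 1.046e-06 = 6.377e+05 d
  layer 3 (clay): t_3 = 4.91 × 0.06 / 1.046e-06 = 2.817e+05 d
  layer 4 (medium sand): t_4 = 9.07 × 0.18 / 1.046e-06 = 1.561e+06 d
Total t = Σ t_i = 2.699e+06 days = 7389 years.

7390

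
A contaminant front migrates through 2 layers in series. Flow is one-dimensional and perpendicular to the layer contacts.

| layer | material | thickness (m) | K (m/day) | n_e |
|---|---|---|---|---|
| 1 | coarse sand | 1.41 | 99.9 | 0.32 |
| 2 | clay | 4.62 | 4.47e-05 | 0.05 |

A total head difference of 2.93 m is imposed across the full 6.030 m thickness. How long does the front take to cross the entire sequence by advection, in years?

With flow normal to the layers, continuity requires the same specific discharge q through every layer.
Σ(b_i/K_i) = 1.41/99.9 + 4.62/4.47e-05 = 1.034e+05 d.
q = Δh / Σ(b_i/K_i) = 2.93 / 1.034e+05 = 2.835e-05 m/day.
In each layer the seepage velocity is v_i = q/n_i, so the layer transit time is t_i = b_i·n_i / q:
  layer 1 (coarse sand): t_1 = 1.41 × 0.32 / 2.835e-05 = 15916 d
  layer 2 (clay): t_2 = 4.62 × 0.05 / 2.835e-05 = 8149 d
Total t = Σ t_i = 24065 days = 65.89 years.

65.9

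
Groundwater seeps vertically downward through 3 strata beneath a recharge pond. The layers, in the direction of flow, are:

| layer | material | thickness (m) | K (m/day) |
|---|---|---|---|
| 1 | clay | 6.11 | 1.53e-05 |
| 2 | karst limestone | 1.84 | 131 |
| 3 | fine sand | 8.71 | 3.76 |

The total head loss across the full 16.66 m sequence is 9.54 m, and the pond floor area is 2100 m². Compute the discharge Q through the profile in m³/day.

Flow is perpendicular to layering, so the layers act in series and the equivalent K is the thickness-weighted harmonic mean.
Total thickness L = 6.11 + 1.84 + 8.71 = 16.66 m.
Σ(b_i/K_i) = 6.11/1.53e-05 + 1.84/131 + 8.71/3.76 = 3.993e+05 d.
K_eq = L / Σ(b_i/K_i) = 16.66 / 3.993e+05 = 4.172e-05 m/day.
Q = K_eq · A · (Δh/L) = 4.172e-05 × 2100 × (9.54/16.66) = 0.05017 m³/day.

0.0502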